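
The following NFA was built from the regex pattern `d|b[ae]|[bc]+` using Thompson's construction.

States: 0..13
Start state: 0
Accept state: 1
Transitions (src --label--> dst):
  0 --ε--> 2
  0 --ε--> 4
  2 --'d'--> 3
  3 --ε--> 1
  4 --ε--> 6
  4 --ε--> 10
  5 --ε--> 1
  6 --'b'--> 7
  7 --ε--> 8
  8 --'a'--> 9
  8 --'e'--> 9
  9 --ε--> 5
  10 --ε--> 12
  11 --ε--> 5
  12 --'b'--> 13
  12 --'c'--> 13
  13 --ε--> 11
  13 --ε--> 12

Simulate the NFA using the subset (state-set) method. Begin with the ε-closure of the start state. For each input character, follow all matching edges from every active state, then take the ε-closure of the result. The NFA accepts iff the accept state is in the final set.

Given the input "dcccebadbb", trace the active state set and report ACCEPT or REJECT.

Answer: REJECT

Steps:
initial (ε-close {0}): {0,2,4,6,10,12}
'd' @ 1: {1,3}  (accept∈set)
'c' @ 2: {}  — state set empty
rest 'ccebadbb' ignored (set empty)
end set {} — state 1 not in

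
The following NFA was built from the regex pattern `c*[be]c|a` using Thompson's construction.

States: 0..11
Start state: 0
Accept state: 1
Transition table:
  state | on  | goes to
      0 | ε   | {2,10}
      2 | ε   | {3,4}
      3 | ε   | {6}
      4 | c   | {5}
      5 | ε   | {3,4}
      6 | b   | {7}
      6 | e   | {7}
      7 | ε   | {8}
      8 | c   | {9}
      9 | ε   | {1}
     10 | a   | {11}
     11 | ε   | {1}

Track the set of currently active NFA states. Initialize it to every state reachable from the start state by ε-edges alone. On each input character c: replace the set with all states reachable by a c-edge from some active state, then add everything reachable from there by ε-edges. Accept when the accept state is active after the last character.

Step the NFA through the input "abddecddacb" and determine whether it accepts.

initial (ε-close {0}): {0,2,3,4,6,10}
'a' @ 1: {1,11}  [accepting]
'b' @ 2: {}  — dead — no transitions
rest 'ddecddacb' ignored (set empty)
final: {}; accept 1 not in set

Answer: REJECT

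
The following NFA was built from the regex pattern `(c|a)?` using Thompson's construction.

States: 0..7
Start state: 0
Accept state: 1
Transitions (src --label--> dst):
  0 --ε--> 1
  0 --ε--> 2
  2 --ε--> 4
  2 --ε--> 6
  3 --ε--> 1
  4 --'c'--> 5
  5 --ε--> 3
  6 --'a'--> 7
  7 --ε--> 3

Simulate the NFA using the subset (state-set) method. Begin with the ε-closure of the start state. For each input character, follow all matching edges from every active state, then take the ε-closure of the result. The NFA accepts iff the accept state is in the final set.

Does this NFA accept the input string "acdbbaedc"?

Answer: REJECT

Derivation:
S₀ = ε-closure({0}) = {0,1,2,4,6}
'a' @ 1: {1,3,7}  ✓accept
'c' @ 2: {}  — state set empty
rest 'dbbaedc' ignored (set empty)
final: {}; accept 1 not in set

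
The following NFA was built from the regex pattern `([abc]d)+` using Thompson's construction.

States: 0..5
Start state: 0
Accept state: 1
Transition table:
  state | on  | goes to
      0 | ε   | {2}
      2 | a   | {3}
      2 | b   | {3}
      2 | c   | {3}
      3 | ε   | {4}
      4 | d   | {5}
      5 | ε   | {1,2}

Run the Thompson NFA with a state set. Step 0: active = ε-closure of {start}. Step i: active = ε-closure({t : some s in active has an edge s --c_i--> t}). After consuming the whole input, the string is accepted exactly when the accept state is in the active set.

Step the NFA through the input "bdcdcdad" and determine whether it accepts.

start: ε-closure({0}) = {0,2}
'b' @ 1: {3,4}
'd' @ 2: {1,2,5}  ✓accept
'c' @ 3: {3,4}
'd' @ 4: {1,2,5}  ✓accept
'c' @ 5: {3,4}
'd' @ 6: {1,2,5}  ✓accept
'a' @ 7: {3,4}
'd' @ 8: {1,2,5}  ✓accept
end set {1,2,5} — state 1 in

Answer: ACCEPT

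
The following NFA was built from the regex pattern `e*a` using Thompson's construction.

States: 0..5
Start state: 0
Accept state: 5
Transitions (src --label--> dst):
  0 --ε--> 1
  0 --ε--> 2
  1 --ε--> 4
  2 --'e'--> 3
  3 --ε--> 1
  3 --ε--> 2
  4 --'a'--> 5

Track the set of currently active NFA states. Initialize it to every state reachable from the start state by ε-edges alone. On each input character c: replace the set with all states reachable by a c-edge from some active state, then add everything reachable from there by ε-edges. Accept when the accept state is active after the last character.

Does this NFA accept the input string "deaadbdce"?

start: ε-closure({0}) = {0,1,2,4}
'd' @ 1: {}  — dead — no transitions
rest 'eaadbdce' ignored (set empty)
end set {} — state 5 not in

Answer: REJECT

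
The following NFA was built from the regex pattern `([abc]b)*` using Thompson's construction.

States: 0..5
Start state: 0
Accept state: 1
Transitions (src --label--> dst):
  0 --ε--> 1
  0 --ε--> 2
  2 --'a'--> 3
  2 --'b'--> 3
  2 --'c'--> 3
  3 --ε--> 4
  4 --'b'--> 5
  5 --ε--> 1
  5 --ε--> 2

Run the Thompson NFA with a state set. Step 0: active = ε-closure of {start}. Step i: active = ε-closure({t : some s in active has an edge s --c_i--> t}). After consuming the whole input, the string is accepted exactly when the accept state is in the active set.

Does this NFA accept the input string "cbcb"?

Answer: ACCEPT

Derivation:
start: ε-closure({0}) = {0,1,2}
'c' @ 1: {3,4}
'b' @ 2: {1,2,5}  ✓accept
'c' @ 3: {3,4}
'b' @ 4: {1,2,5}  ✓accept
final: {1,2,5}; accept 1 in set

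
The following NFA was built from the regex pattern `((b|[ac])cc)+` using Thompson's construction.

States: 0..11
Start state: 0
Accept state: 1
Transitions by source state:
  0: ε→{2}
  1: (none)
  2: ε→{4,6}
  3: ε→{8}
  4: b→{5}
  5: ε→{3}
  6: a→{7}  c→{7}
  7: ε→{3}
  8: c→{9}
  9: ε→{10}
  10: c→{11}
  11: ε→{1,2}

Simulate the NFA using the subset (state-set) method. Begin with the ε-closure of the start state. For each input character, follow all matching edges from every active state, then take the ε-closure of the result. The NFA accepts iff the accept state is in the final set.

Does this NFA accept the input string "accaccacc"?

start: ε-closure({0}) = {0,2,4,6}
'a' @ 1: {3,7,8}
'c' @ 2: {9,10}
'c' @ 3: {1,2,4,6,11}  [accepting]
'a' @ 4: {3,7,8}
'c' @ 5: {9,10}
'c' @ 6: {1,2,4,6,11}  [accepting]
'a' @ 7: {3,7,8}
'c' @ 8: {9,10}
'c' @ 9: {1,2,4,6,11}  [accepting]
end set {1,2,4,6,11} — state 1 in

Answer: ACCEPT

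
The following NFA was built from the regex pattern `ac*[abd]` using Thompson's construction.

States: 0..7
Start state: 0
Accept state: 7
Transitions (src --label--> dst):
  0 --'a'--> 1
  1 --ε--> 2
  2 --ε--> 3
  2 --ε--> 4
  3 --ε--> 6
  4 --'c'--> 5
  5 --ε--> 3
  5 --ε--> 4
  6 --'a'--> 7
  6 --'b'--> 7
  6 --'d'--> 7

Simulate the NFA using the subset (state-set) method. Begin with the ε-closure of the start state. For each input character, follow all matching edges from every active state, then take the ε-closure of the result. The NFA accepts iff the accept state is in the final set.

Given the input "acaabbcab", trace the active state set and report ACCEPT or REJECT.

Answer: REJECT

Trace:
initial (ε-close {0}): {0}
'a' @ 1: {1,2,3,4,6}
'c' @ 2: {3,4,5,6}
'a' @ 3: {7}  ✓accept
'a' @ 4: {}  — no active states
rest 'bbcab' ignored (set empty)
end set {} — state 7 not in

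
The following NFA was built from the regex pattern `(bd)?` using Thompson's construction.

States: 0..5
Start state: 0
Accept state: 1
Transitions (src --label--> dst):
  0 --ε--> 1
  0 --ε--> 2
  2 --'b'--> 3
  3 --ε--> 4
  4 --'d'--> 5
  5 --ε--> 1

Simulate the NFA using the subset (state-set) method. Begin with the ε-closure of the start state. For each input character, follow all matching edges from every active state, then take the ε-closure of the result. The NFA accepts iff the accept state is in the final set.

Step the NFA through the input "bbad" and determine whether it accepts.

Answer: REJECT

Trace:
initial (ε-close {0}): {0,1,2}
'b' @ 1: {3,4}
'b' @ 2: {}  — state set empty
rest 'ad' ignored (set empty)
final: {}; accept 1 not in set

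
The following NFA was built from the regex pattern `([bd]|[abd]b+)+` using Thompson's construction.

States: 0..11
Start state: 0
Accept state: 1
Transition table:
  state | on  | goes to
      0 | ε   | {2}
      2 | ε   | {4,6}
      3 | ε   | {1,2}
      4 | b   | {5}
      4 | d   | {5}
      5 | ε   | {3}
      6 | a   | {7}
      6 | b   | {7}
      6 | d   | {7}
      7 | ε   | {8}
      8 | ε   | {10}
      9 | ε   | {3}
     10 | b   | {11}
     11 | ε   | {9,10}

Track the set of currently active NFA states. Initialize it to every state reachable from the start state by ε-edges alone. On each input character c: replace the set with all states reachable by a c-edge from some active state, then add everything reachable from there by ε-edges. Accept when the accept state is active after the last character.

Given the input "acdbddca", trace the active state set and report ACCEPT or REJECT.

S₀ = ε-closure({0}) = {0,2,4,6}
'a' @ 1: {7,8,10}
'c' @ 2: {}  — no active states
rest 'dbddca' ignored (set empty)
end set {} — state 1 not in

Answer: REJECT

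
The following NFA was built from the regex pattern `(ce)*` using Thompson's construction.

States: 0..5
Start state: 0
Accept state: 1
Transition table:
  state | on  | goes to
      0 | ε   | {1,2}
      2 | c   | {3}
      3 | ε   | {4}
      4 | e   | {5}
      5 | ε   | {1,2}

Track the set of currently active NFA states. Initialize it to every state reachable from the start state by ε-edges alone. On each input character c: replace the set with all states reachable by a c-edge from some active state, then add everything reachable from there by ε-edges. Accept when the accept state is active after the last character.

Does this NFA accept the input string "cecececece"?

Answer: ACCEPT

Steps:
start: ε-closure({0}) = {0,1,2}
'c' @ 1: {3,4}
'e' @ 2: {1,2,5}  ✓accept
'c' @ 3: {3,4}
'e' @ 4: {1,2,5}  ✓accept
'c' @ 5: {3,4}
'e' @ 6: {1,2,5}  ✓accept
'c' @ 7: {3,4}
'e' @ 8: {1,2,5}  ✓accept
'c' @ 9: {3,4}
'e' @ 10: {1,2,5}  ✓accept
final: {1,2,5}; accept 1 in set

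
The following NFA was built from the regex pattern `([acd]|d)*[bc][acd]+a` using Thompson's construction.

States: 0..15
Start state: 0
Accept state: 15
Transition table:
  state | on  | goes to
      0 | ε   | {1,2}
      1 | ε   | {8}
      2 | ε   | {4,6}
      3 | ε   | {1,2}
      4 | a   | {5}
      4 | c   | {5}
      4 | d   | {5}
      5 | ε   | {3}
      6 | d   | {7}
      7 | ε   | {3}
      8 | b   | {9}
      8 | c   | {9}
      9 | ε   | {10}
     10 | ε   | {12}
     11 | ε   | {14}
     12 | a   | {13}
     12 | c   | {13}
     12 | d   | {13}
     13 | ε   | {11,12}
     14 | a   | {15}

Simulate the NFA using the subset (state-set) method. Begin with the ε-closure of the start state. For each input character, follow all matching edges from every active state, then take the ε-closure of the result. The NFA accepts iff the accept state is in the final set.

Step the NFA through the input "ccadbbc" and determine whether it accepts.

S₀ = ε-closure({0}) = {0,1,2,4,6,8}
'c' @ 1: {1,2,3,4,5,6,8,9,10,12}
'c' @ 2: {1,2,3,4,5,6,8,9,10,11,12,13,14}
'a' @ 3: {1,2,3,4,5,6,8,11,12,13,14,15}  (accept∈set)
'd' @ 4: {1,2,3,4,5,6,7,8,11,12,13,14}
'b' @ 5: {9,10,12}
'b' @ 6: {}  — no active states
rest 'c' ignored (set empty)
after full input: {}  (accept=15 not in)

Answer: REJECT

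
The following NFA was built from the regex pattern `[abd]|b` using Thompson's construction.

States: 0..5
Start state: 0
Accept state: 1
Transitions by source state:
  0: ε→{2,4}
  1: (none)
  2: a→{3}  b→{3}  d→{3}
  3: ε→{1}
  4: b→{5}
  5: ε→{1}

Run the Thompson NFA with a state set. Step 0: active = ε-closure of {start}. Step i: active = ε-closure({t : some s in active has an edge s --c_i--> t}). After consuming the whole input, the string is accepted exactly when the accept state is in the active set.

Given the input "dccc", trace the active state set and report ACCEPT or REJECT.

S₀ = ε-closure({0}) = {0,2,4}
'd' @ 1: {1,3}  (accept∈set)
'c' @ 2: {}  — state set empty
rest 'cc' ignored (set empty)
after full input: {}  (accept=1 not in)

Answer: REJECT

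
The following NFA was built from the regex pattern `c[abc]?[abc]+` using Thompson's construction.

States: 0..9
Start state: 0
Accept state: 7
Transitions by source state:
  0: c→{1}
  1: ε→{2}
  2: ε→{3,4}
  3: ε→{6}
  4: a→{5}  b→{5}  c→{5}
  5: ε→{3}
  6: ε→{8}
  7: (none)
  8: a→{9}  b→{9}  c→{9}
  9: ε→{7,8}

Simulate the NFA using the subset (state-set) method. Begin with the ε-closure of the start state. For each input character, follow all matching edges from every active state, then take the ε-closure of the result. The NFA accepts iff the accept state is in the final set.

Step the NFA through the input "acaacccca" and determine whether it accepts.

Answer: REJECT

Trace:
initial (ε-close {0}): {0}
'a' @ 1: {}  — no active states
rest 'caacccca' ignored (set empty)
after full input: {}  (accept=7 not in)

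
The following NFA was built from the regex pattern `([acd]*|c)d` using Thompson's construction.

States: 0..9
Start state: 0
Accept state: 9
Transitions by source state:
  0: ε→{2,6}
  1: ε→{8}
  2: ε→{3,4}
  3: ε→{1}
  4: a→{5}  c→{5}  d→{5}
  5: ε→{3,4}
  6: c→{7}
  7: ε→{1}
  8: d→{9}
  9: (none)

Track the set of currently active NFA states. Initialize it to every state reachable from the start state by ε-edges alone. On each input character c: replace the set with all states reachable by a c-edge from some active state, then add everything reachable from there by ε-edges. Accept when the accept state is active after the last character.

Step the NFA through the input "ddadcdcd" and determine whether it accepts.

Answer: ACCEPT

Derivation:
start: ε-closure({0}) = {0,1,2,3,4,6,8}
'd' @ 1: {1,3,4,5,8,9}  (accept∈set)
'd' @ 2: {1,3,4,5,8,9}  (accept∈set)
'a' @ 3: {1,3,4,5,8}
'd' @ 4: {1,3,4,5,8,9}  (accept∈set)
'c' @ 5: {1,3,4,5,8}
'd' @ 6: {1,3,4,5,8,9}  (accept∈set)
'c' @ 7: {1,3,4,5,8}
'd' @ 8: {1,3,4,5,8,9}  (accept∈set)
end set {1,3,4,5,8,9} — state 9 in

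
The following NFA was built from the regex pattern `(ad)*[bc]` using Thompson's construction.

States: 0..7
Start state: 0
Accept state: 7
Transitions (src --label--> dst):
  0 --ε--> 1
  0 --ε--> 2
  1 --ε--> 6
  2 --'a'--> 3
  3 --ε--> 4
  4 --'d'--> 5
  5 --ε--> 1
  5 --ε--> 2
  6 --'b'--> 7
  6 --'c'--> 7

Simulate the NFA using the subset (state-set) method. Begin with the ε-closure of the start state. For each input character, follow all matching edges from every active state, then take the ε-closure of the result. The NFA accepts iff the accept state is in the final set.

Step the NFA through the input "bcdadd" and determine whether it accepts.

Answer: REJECT

Steps:
S₀ = ε-closure({0}) = {0,1,2,6}
'b' @ 1: {7}  (accept∈set)
'c' @ 2: {}  — dead — no transitions
rest 'dadd' ignored (set empty)
final: {}; accept 7 not in set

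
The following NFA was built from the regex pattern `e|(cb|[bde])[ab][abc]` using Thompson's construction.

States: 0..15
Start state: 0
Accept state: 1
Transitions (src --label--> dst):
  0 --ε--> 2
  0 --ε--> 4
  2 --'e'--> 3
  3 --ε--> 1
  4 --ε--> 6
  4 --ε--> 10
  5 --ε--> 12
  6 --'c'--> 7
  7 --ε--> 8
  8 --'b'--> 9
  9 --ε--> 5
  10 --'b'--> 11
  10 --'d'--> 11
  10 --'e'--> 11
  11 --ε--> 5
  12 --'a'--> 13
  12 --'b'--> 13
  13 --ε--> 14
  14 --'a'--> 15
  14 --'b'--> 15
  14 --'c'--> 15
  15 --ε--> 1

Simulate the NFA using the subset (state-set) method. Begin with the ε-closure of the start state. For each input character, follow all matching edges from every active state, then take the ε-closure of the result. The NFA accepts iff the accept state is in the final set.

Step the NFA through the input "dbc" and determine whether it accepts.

Answer: ACCEPT

Steps:
start: ε-closure({0}) = {0,2,4,6,10}
'd' @ 1: {5,11,12}
'b' @ 2: {13,14}
'c' @ 3: {1,15}  (accept∈set)
after full input: {1,15}  (accept=1 in)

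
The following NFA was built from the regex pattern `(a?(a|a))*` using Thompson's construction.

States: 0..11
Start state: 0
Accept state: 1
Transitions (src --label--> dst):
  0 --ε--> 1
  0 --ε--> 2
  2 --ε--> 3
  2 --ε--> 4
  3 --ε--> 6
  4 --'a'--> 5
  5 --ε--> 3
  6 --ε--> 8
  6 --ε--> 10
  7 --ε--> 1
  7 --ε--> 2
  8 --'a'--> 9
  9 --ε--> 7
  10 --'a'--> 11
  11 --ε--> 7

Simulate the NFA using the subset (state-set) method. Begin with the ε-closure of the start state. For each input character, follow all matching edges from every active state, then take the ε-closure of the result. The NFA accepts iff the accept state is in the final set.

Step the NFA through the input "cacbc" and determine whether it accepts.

Answer: REJECT

Derivation:
start: ε-closure({0}) = {0,1,2,3,4,6,8,10}
'c' @ 1: {}  — dead — no transitions
rest 'acbc' ignored (set empty)
end set {} — state 1 not in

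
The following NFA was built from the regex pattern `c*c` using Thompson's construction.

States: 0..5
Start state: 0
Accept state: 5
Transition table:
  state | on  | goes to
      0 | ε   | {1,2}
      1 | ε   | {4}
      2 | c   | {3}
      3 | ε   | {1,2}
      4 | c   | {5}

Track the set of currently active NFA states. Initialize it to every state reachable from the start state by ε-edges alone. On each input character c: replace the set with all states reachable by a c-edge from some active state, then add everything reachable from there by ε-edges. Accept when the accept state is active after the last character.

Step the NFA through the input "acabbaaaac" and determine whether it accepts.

Answer: REJECT

Steps:
S₀ = ε-closure({0}) = {0,1,2,4}
'a' @ 1: {}  — no active states
rest 'cabbaaaac' ignored (set empty)
after full input: {}  (accept=5 not in)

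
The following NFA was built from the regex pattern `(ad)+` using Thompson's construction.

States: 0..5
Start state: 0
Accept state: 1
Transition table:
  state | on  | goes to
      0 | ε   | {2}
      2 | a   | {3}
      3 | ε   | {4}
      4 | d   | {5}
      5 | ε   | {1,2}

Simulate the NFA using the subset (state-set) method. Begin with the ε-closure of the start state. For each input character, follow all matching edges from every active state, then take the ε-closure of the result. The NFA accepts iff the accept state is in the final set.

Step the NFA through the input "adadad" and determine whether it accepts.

S₀ = ε-closure({0}) = {0,2}
'a' @ 1: {3,4}
'd' @ 2: {1,2,5}  [accepting]
'a' @ 3: {3,4}
'd' @ 4: {1,2,5}  [accepting]
'a' @ 5: {3,4}
'd' @ 6: {1,2,5}  [accepting]
end set {1,2,5} — state 1 in

Answer: ACCEPT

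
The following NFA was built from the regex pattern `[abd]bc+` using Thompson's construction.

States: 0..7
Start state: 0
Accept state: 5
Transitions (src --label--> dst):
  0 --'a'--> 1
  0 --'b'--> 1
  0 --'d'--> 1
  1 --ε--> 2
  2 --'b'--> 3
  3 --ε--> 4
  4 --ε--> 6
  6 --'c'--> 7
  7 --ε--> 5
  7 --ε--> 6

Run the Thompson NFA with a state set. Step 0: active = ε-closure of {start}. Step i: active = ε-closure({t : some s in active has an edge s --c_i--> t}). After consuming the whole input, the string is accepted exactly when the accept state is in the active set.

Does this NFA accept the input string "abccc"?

initial (ε-close {0}): {0}
'a' @ 1: {1,2}
'b' @ 2: {3,4,6}
'c' @ 3: {5,6,7}  [accepting]
'c' @ 4: {5,6,7}  [accepting]
'c' @ 5: {5,6,7}  [accepting]
end set {5,6,7} — state 5 in

Answer: ACCEPT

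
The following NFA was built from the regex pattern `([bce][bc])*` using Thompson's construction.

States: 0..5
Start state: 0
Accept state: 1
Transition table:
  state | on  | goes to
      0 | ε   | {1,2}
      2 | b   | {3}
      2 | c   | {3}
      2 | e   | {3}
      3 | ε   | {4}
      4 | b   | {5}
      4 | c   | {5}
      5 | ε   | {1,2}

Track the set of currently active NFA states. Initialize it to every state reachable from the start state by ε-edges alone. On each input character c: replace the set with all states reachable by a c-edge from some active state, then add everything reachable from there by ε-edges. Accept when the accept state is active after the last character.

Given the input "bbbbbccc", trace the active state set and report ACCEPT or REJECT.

Answer: ACCEPT

Derivation:
start: ε-closure({0}) = {0,1,2}
'b' @ 1: {3,4}
'b' @ 2: {1,2,5}  [accepting]
'b' @ 3: {3,4}
'b' @ 4: {1,2,5}  [accepting]
'b' @ 5: {3,4}
'c' @ 6: {1,2,5}  [accepting]
'c' @ 7: {3,4}
'c' @ 8: {1,2,5}  [accepting]
final: {1,2,5}; accept 1 in set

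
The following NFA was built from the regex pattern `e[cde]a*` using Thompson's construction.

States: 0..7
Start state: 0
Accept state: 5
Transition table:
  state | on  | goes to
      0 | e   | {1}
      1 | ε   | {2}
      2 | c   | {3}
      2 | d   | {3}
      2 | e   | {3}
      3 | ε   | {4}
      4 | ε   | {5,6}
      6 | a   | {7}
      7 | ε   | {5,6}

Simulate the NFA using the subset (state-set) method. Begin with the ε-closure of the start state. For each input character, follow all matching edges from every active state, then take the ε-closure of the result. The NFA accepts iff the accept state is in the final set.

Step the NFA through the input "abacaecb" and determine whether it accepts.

Answer: REJECT

Steps:
initial (ε-close {0}): {0}
'a' @ 1: {}  — no active states
rest 'bacaecb' ignored (set empty)
final: {}; accept 5 not in set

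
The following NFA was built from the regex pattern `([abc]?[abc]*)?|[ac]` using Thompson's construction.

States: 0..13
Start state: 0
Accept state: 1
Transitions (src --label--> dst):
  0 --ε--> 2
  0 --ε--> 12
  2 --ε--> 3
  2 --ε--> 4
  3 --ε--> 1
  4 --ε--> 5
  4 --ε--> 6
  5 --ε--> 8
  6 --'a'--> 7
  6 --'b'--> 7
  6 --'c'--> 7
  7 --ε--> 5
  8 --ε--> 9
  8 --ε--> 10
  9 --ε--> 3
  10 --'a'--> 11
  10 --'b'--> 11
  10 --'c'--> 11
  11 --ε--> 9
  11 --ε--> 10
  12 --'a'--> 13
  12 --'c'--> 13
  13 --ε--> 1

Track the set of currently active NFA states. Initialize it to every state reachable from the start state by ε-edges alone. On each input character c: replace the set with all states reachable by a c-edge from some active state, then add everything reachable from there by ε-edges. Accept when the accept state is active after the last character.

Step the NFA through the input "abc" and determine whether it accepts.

S₀ = ε-closure({0}) = {0,1,2,3,4,5,6,8,9,10,12}
'a' @ 1: {1,3,5,7,8,9,10,11,13}  ✓accept
'b' @ 2: {1,3,9,10,11}  ✓accept
'c' @ 3: {1,3,9,10,11}  ✓accept
after full input: {1,3,9,10,11}  (accept=1 in)

Answer: ACCEPT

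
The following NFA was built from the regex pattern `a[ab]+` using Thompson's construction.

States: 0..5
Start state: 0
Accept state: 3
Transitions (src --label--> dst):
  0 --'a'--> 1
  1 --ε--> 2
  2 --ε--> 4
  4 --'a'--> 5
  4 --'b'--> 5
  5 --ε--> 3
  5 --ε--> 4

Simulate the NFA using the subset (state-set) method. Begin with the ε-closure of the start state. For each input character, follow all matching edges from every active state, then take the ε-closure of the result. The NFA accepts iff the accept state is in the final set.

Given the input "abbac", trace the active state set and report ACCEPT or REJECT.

initial (ε-close {0}): {0}
'a' @ 1: {1,2,4}
'b' @ 2: {3,4,5}  ✓accept
'b' @ 3: {3,4,5}  ✓accept
'a' @ 4: {3,4,5}  ✓accept
'c' @ 5: {}  — no active states
end set {} — state 3 not in

Answer: REJECT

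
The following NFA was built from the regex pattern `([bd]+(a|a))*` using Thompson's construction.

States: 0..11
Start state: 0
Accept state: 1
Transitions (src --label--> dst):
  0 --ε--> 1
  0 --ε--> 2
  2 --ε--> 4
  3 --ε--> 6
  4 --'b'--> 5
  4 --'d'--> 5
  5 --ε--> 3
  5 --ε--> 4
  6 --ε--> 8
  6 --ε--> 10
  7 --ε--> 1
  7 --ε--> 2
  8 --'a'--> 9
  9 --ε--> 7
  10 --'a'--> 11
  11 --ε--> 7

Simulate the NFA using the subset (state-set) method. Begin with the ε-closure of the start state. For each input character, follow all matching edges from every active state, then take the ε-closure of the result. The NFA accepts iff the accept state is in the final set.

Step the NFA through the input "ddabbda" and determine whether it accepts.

S₀ = ε-closure({0}) = {0,1,2,4}
'd' @ 1: {3,4,5,6,8,10}
'd' @ 2: {3,4,5,6,8,10}
'a' @ 3: {1,2,4,7,9,11}  (accept∈set)
'b' @ 4: {3,4,5,6,8,10}
'b' @ 5: {3,4,5,6,8,10}
'd' @ 6: {3,4,5,6,8,10}
'a' @ 7: {1,2,4,7,9,11}  (accept∈set)
after full input: {1,2,4,7,9,11}  (accept=1 in)

Answer: ACCEPT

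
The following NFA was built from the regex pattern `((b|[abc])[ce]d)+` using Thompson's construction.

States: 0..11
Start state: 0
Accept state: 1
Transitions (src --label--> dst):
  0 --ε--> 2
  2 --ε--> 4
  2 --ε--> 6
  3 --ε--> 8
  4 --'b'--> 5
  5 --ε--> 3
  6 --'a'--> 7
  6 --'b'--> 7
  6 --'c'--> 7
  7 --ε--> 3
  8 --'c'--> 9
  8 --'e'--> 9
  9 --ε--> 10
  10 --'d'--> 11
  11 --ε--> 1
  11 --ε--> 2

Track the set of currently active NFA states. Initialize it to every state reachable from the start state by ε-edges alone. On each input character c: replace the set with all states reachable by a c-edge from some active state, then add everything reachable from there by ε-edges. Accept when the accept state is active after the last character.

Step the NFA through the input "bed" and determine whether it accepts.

Answer: ACCEPT

Derivation:
S₀ = ε-closure({0}) = {0,2,4,6}
'b' @ 1: {3,5,7,8}
'e' @ 2: {9,10}
'd' @ 3: {1,2,4,6,11}  ✓accept
final: {1,2,4,6,11}; accept 1 in set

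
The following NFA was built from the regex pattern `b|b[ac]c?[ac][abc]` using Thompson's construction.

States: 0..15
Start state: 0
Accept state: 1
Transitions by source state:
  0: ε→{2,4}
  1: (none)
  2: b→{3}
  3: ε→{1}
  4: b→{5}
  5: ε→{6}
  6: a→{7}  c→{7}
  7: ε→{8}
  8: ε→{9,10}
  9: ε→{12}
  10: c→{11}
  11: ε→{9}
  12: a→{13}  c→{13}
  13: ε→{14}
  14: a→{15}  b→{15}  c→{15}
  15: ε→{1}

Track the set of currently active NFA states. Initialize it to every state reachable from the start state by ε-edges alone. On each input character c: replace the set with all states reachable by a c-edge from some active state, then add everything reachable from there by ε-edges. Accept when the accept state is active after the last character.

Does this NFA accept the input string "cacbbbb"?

Answer: REJECT

Trace:
S₀ = ε-closure({0}) = {0,2,4}
'c' @ 1: {}  — dead — no transitions
rest 'acbbbb' ignored (set empty)
end set {} — state 1 not in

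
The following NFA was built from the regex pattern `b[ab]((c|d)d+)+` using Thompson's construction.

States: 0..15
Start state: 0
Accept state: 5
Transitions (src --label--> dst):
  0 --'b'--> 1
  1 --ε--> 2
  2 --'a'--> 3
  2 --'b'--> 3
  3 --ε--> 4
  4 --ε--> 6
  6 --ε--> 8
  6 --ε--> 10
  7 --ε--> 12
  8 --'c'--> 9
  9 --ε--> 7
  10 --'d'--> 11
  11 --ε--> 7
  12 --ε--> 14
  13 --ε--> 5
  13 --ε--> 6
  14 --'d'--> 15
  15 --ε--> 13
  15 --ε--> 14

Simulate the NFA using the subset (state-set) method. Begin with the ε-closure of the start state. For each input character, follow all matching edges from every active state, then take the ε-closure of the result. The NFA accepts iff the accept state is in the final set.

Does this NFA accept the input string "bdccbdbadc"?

Answer: REJECT

Trace:
start: ε-closure({0}) = {0}
'b' @ 1: {1,2}
'd' @ 2: {}  — state set empty
rest 'ccbdbadc' ignored (set empty)
final: {}; accept 5 not in set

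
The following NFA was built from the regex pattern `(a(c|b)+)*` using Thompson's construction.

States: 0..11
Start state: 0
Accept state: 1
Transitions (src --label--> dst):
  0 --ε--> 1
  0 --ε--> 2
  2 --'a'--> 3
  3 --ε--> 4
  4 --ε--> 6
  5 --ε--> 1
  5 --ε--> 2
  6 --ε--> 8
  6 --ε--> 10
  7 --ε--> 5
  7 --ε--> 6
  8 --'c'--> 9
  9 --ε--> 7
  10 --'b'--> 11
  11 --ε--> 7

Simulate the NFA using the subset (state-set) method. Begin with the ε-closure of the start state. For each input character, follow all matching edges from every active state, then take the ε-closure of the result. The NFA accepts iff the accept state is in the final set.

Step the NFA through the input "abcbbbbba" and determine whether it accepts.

S₀ = ε-closure({0}) = {0,1,2}
'a' @ 1: {3,4,6,8,10}
'b' @ 2: {1,2,5,6,7,8,10,11}  [accepting]
'c' @ 3: {1,2,5,6,7,8,9,10}  [accepting]
'b' @ 4: {1,2,5,6,7,8,10,11}  [accepting]
'b' @ 5: {1,2,5,6,7,8,10,11}  [accepting]
'b' @ 6: {1,2,5,6,7,8,10,11}  [accepting]
'b' @ 7: {1,2,5,6,7,8,10,11}  [accepting]
'b' @ 8: {1,2,5,6,7,8,10,11}  [accepting]
'a' @ 9: {3,4,6,8,10}
end set {3,4,6,8,10} — state 1 not in

Answer: REJECT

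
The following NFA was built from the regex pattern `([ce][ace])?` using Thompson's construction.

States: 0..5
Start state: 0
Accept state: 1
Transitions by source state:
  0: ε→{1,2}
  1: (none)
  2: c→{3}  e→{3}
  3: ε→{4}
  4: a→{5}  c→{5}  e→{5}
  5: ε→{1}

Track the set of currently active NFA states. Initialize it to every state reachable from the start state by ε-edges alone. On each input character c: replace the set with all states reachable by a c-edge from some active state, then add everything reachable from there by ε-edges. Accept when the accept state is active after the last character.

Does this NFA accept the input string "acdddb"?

start: ε-closure({0}) = {0,1,2}
'a' @ 1: {}  — no active states
rest 'cdddb' ignored (set empty)
after full input: {}  (accept=1 not in)

Answer: REJECT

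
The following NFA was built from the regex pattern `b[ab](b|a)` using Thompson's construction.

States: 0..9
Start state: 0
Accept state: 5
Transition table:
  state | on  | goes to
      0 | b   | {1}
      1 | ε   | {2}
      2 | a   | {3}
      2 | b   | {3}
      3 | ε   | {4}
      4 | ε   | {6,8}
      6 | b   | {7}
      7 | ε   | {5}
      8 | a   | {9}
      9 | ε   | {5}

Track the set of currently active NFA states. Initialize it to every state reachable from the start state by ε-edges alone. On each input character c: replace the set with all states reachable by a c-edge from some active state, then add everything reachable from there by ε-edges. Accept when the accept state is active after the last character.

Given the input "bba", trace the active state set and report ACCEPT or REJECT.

Answer: ACCEPT

Steps:
start: ε-closure({0}) = {0}
'b' @ 1: {1,2}
'b' @ 2: {3,4,6,8}
'a' @ 3: {5,9}  [accepting]
end set {5,9} — state 5 in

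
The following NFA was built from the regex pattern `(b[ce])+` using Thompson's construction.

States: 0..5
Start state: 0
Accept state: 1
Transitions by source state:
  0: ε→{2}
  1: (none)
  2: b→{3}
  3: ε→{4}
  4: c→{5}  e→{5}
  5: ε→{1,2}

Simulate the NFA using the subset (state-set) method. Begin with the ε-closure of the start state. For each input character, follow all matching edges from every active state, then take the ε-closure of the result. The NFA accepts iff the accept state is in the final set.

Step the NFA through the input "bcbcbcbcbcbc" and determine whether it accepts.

Answer: ACCEPT

Trace:
initial (ε-close {0}): {0,2}
'b' @ 1: {3,4}
'c' @ 2: {1,2,5}  [accepting]
'b' @ 3: {3,4}
'c' @ 4: {1,2,5}  [accepting]
'b' @ 5: {3,4}
'c' @ 6: {1,2,5}  [accepting]
'b' @ 7: {3,4}
'c' @ 8: {1,2,5}  [accepting]
'b' @ 9: {3,4}
'c' @ 10: {1,2,5}  [accepting]
'b' @ 11: {3,4}
'c' @ 12: {1,2,5}  [accepting]
end set {1,2,5} — state 1 in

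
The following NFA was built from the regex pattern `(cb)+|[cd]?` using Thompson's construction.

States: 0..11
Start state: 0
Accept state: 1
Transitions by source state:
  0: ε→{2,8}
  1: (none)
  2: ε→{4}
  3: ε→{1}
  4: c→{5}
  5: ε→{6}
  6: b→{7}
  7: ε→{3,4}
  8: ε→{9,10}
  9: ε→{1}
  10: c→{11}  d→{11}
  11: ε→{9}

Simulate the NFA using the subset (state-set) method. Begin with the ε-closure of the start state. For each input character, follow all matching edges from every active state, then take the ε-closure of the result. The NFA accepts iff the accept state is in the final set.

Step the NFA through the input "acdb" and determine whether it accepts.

start: ε-closure({0}) = {0,1,2,4,8,9,10}
'a' @ 1: {}  — no active states
rest 'cdb' ignored (set empty)
final: {}; accept 1 not in set

Answer: REJECT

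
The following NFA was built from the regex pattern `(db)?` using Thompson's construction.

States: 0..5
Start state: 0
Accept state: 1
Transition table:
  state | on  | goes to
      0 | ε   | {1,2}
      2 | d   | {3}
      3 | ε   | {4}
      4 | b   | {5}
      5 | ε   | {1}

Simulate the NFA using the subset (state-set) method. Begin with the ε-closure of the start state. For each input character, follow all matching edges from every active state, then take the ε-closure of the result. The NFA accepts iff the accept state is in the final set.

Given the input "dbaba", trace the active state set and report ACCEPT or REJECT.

Answer: REJECT

Derivation:
start: ε-closure({0}) = {0,1,2}
'd' @ 1: {3,4}
'b' @ 2: {1,5}  ✓accept
'a' @ 3: {}  — state set empty
rest 'ba' ignored (set empty)
final: {}; accept 1 not in set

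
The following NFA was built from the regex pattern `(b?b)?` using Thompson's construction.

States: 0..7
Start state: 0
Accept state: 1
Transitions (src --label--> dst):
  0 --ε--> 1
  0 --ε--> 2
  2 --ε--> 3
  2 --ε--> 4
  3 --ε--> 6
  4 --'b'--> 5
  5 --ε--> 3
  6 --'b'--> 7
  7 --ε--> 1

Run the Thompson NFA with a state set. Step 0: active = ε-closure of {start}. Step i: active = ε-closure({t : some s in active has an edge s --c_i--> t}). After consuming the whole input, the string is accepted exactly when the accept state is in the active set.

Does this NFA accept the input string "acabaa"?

Answer: REJECT

Steps:
S₀ = ε-closure({0}) = {0,1,2,3,4,6}
'a' @ 1: {}  — no active states
rest 'cabaa' ignored (set empty)
after full input: {}  (accept=1 not in)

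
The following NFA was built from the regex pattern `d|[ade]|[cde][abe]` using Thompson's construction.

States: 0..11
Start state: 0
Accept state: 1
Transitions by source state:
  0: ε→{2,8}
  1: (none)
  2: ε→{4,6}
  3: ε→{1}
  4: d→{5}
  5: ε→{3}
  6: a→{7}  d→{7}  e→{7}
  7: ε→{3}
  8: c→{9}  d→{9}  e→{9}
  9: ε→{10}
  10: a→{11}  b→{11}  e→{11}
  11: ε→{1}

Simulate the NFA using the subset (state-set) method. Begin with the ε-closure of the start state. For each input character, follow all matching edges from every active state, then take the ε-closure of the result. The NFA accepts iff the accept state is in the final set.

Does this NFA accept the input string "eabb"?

Answer: REJECT

Trace:
initial (ε-close {0}): {0,2,4,6,8}
'e' @ 1: {1,3,7,9,10}  ✓accept
'a' @ 2: {1,11}  ✓accept
'b' @ 3: {}  — dead — no transitions
rest 'b' ignored (set empty)
end set {} — state 1 not in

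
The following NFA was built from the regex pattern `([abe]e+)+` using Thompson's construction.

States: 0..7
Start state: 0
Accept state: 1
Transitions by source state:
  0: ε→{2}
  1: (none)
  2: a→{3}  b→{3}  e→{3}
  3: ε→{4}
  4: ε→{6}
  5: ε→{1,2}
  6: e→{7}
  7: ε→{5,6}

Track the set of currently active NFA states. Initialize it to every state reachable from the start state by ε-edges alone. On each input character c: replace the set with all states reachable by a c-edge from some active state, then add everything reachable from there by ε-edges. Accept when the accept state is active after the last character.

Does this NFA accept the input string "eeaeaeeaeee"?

S₀ = ε-closure({0}) = {0,2}
'e' @ 1: {3,4,6}
'e' @ 2: {1,2,5,6,7}  (accept∈set)
'a' @ 3: {3,4,6}
'e' @ 4: {1,2,5,6,7}  (accept∈set)
'a' @ 5: {3,4,6}
'e' @ 6: {1,2,5,6,7}  (accept∈set)
'e' @ 7: {1,2,3,4,5,6,7}  (accept∈set)
'a' @ 8: {3,4,6}
'e' @ 9: {1,2,5,6,7}  (accept∈set)
'e' @ 10: {1,2,3,4,5,6,7}  (accept∈set)
'e' @ 11: {1,2,3,4,5,6,7}  (accept∈set)
final: {1,2,3,4,5,6,7}; accept 1 in set

Answer: ACCEPT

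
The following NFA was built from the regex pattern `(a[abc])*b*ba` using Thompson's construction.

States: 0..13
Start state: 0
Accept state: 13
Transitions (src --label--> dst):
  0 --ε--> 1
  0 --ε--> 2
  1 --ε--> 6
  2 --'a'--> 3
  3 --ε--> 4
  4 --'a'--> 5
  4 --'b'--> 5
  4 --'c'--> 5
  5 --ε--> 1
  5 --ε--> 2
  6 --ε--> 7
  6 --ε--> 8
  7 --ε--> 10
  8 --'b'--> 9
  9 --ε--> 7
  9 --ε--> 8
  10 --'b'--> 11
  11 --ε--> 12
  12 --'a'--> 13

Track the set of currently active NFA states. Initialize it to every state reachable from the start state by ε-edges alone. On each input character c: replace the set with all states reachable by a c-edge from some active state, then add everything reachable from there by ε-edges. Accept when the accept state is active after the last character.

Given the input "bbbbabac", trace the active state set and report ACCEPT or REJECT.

Answer: REJECT

Steps:
start: ε-closure({0}) = {0,1,2,6,7,8,10}
'b' @ 1: {7,8,9,10,11,12}
'b' @ 2: {7,8,9,10,11,12}
'b' @ 3: {7,8,9,10,11,12}
'b' @ 4: {7,8,9,10,11,12}
'a' @ 5: {13}  ✓accept
'b' @ 6: {}  — dead — no transitions
rest 'ac' ignored (set empty)
after full input: {}  (accept=13 not in)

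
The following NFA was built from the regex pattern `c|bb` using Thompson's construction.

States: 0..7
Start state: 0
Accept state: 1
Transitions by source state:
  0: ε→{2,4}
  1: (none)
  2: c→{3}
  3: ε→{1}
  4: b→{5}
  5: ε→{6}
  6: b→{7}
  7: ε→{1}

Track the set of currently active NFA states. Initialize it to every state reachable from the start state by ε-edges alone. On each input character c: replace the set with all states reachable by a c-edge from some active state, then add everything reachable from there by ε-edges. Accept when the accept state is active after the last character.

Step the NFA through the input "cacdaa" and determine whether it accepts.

S₀ = ε-closure({0}) = {0,2,4}
'c' @ 1: {1,3}  ✓accept
'a' @ 2: {}  — no active states
rest 'cdaa' ignored (set empty)
end set {} — state 1 not in

Answer: REJECT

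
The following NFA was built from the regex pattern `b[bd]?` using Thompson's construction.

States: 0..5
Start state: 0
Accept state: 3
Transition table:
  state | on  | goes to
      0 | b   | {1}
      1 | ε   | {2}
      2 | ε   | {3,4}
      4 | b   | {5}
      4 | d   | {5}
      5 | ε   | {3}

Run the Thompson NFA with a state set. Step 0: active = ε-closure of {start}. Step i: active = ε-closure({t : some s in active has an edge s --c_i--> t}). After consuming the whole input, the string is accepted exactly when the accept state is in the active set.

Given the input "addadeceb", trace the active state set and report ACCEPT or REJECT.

Answer: REJECT

Trace:
initial (ε-close {0}): {0}
'a' @ 1: {}  — state set empty
rest 'ddadeceb' ignored (set empty)
after full input: {}  (accept=3 not in)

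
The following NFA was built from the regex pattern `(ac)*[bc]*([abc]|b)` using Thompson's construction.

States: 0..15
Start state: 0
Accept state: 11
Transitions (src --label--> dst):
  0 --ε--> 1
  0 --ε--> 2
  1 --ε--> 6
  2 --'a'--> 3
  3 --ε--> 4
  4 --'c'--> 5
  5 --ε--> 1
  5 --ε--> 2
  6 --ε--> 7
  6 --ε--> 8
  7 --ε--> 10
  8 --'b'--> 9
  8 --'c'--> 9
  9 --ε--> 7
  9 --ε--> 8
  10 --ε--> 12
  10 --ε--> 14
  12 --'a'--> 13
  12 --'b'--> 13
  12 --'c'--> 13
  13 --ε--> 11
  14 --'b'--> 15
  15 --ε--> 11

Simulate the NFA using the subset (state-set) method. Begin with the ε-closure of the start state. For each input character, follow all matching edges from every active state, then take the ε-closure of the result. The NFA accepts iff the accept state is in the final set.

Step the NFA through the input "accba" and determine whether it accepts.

Answer: ACCEPT

Derivation:
S₀ = ε-closure({0}) = {0,1,2,6,7,8,10,12,14}
'a' @ 1: {3,4,11,13}  (accept∈set)
'c' @ 2: {1,2,5,6,7,8,10,12,14}
'c' @ 3: {7,8,9,10,11,12,13,14}  (accept∈set)
'b' @ 4: {7,8,9,10,11,12,13,14,15}  (accept∈set)
'a' @ 5: {11,13}  (accept∈set)
final: {11,13}; accept 11 in set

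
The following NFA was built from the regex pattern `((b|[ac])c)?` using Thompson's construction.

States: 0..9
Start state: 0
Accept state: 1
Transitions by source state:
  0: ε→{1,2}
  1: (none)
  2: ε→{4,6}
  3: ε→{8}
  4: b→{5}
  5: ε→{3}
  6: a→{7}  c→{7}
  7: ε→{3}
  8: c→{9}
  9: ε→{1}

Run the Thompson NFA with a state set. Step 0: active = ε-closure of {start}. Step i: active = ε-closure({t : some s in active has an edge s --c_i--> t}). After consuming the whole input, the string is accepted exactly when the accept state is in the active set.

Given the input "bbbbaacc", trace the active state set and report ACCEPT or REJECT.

initial (ε-close {0}): {0,1,2,4,6}
'b' @ 1: {3,5,8}
'b' @ 2: {}  — no active states
rest 'bbaacc' ignored (set empty)
final: {}; accept 1 not in set

Answer: REJECT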